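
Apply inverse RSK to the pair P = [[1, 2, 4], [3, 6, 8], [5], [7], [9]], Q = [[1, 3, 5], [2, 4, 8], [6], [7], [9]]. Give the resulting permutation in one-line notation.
Reverse the RSK construction: for i from n down to 1, find the cell of Q containing i, remove the entry at that cell from P, and reverse-bump it up through P; the value ejected from row 1 is w(i).

Step i=9: Q has 9 at row 5, column 1; remove 9 from row 5 of P and reverse-bump: 9 enters row 4 and ejects 7; 7 enters row 3 and ejects 5; 5 enters row 2 and ejects 3; 3 enters row 1 and ejects 2. So w(9) = 2. P is now [[1, 3, 4], [5, 6, 8], [7], [9]].
Step i=8: Q has 8 at row 2, column 3; remove 8 from row 2 of P and reverse-bump: 8 enters row 1 and ejects 4. So w(8) = 4. P is now [[1, 3, 8], [5, 6], [7], [9]].
Step i=7: Q has 7 at row 4, column 1; remove 9 from row 4 of P and reverse-bump: 9 enters row 3 and ejects 7; 7 enters row 2 and ejects 6; 6 enters row 1 and ejects 3. So w(7) = 3. P is now [[1, 6, 8], [5, 7], [9]].
Step i=6: Q has 6 at row 3, column 1; remove 9 from row 3 of P and reverse-bump: 9 enters row 2 and ejects 7; 7 enters row 1 and ejects 6. So w(6) = 6. P is now [[1, 7, 8], [5, 9]].
Step i=5: Q has 5 at row 1, column 3; remove that cell from P, ejecting 8. So w(5) = 8. P is now [[1, 7], [5, 9]].
Step i=4: Q has 4 at row 2, column 2; remove 9 from row 2 of P and reverse-bump: 9 enters row 1 and ejects 7. So w(4) = 7. P is now [[1, 9], [5]].
Step i=3: Q has 3 at row 1, column 2; remove that cell from P, ejecting 9. So w(3) = 9. P is now [[1], [5]].
Step i=2: Q has 2 at row 2, column 1; remove 5 from row 2 of P and reverse-bump: 5 enters row 1 and ejects 1. So w(2) = 1. P is now [[5]].
Step i=1: Q has 1 at row 1, column 1; remove that cell from P, ejecting 5. So w(1) = 5. P is now [].

So w = 5 1 9 7 8 6 3 4 2.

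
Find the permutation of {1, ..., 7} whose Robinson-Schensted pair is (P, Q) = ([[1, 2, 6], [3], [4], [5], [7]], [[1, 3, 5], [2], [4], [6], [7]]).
7 1 5 4 6 3 2

Reverse RSK: for i = n, n-1, ..., 1, locate i in Q, remove the corresponding corner cell from P, and reverse-bump its entry up through P; the value ejected from row 1 is w(i).

So w = 7 1 5 4 6 3 2.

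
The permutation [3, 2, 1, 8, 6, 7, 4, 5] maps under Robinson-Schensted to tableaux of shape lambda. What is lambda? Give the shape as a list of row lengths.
[3, 3, 2]

Row-insert each entry into an empty tableau.

After inserting 3: P = [[3]].
After inserting 2: P = [[2], [3]].
After inserting 1: P = [[1], [2], [3]].
After inserting 8: P = [[1, 8], [2], [3]].
After inserting 6: P = [[1, 6], [2, 8], [3]].
After inserting 7: P = [[1, 6, 7], [2, 8], [3]].
After inserting 4: P = [[1, 4, 7], [2, 6], [3, 8]].
After inserting 5: P = [[1, 4, 5], [2, 6, 7], [3, 8]].

The final insertion tableau P = [[1, 4, 5], [2, 6, 7], [3, 8]] has shape [3, 3, 2].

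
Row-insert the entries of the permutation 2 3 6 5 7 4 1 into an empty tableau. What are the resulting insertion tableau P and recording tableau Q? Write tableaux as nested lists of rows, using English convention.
Insert each entry of the permutation into P by Schensted row insertion, recording in Q the position of each new cell.

Insert 2: appended to row 1. P = [[2]], Q = [[1]].
Insert 3: appended to row 1. P = [[2, 3]], Q = [[1, 2]].
Insert 6: appended to row 1. P = [[2, 3, 6]], Q = [[1, 2, 3]].
Insert 5: 5 bumps 6 from row 1; 6 starts row 2. P = [[2, 3, 5], [6]], Q = [[1, 2, 3], [4]].
Insert 7: appended to row 1. P = [[2, 3, 5, 7], [6]], Q = [[1, 2, 3, 5], [4]].
Insert 4: 4 bumps 5 from row 1; 5 bumps 6 from row 2; 6 starts row 3. P = [[2, 3, 4, 7], [5], [6]], Q = [[1, 2, 3, 5], [4], [6]].
Insert 1: 1 bumps 2 from row 1; 2 bumps 5 from row 2; 5 bumps 6 from row 3; 6 starts row 4. P = [[1, 3, 4, 7], [2], [5], [6]], Q = [[1, 2, 3, 5], [4], [6], [7]].

So P = [[1, 3, 4, 7], [2], [5], [6]], Q = [[1, 2, 3, 5], [4], [6], [7]].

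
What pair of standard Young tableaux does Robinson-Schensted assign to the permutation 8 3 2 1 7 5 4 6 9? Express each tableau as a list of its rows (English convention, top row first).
Insert each entry of the permutation into P by Schensted row insertion, recording in Q the position of each new cell.

Insert 8: appended to row 1. P = [[8]].
Insert 3: 3 bumps 8 from row 1; 8 starts row 2. P = [[3], [8]].
Insert 2: 2 bumps 3 from row 1; 3 bumps 8 from row 2; 8 starts row 3. P = [[2], [3], [8]].
Insert 1: 1 bumps 2 from row 1; 2 bumps 3 from row 2; 3 bumps 8 from row 3; 8 starts row 4. P = [[1], [2], [3], [8]].
Insert 7: appended to row 1. P = [[1, 7], [2], [3], [8]].
Insert 5: 5 bumps 7 from row 1; 7 appends to row 2. P = [[1, 5], [2, 7], [3], [8]].
Insert 4: 4 bumps 5 from row 1; 5 bumps 7 from row 2; 7 appends to row 3. P = [[1, 4], [2, 5], [3, 7], [8]].
Insert 6: appended to row 1. P = [[1, 4, 6], [2, 5], [3, 7], [8]].
Insert 9: appended to row 1. P = [[1, 4, 6, 9], [2, 5], [3, 7], [8]].

So P = [[1, 4, 6, 9], [2, 5], [3, 7], [8]], Q = [[1, 5, 8, 9], [2, 6], [3, 7], [4]].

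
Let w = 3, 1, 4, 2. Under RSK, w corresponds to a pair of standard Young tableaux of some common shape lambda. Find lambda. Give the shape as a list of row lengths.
Row-insert each entry into an empty tableau.

After inserting 3: P = [[3]].
After inserting 1: P = [[1], [3]].
After inserting 4: P = [[1, 4], [3]].
After inserting 2: P = [[1, 2], [3, 4]].

The final insertion tableau P = [[1, 2], [3, 4]] has shape [2, 2].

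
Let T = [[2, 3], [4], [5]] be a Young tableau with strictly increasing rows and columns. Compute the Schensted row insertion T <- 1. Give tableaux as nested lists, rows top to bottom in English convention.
[[1, 3], [2], [4], [5]]

In row 1, 1 replaces 2 (the leftmost entry greater than 1); 2 is bumped to row 2. In row 2, 2 replaces 4 (the leftmost entry greater than 2); 4 is bumped to row 3. In row 3, 4 replaces 5 (the leftmost entry greater than 4); 5 is bumped to row 4. 5 starts a new row 4. The new tableau is [[1, 3], [2], [4], [5]].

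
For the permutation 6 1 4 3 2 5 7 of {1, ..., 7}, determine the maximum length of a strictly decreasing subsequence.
4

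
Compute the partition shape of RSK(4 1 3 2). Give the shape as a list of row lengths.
[2, 1, 1]

Row-insert each entry into an empty tableau.

After inserting 4: P = [[4]].
After inserting 1: P = [[1], [4]].
After inserting 3: P = [[1, 3], [4]].
After inserting 2: P = [[1, 2], [3], [4]].

The final insertion tableau P = [[1, 2], [3], [4]] has shape [2, 1, 1].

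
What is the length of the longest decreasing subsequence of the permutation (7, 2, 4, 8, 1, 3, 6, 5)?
3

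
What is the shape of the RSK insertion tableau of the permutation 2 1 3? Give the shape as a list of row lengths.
Row-insert each entry into an empty tableau.

After inserting 2: P = [[2]].
After inserting 1: P = [[1], [2]].
After inserting 3: P = [[1, 3], [2]].

The final insertion tableau P = [[1, 3], [2]] has shape [2, 1].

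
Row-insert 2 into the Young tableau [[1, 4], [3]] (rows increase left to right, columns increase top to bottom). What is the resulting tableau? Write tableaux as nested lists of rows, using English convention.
In row 1, 2 replaces 4 (the leftmost entry greater than 2); 4 is bumped to row 2. 4 is appended to row 2. The new tableau is [[1, 2], [3, 4]].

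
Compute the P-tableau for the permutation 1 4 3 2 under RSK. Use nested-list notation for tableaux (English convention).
P = [[1, 2], [3], [4]]

After inserting 1: P = [[1]].
After inserting 4: P = [[1, 4]].
After inserting 3: P = [[1, 3], [4]].
After inserting 2: P = [[1, 2], [3], [4]].

So P = [[1, 2], [3], [4]].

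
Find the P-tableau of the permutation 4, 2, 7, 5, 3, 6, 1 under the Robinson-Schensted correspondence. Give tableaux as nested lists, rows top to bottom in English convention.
P = [[1, 3, 6], [2, 5], [4], [7]]

Insert 4: appended to row 1. P = [[4]].
Insert 2: 2 bumps 4 from row 1; 4 starts row 2. P = [[2], [4]].
Insert 7: appended to row 1. P = [[2, 7], [4]].
Insert 5: 5 bumps 7 from row 1; 7 appends to row 2. P = [[2, 5], [4, 7]].
Insert 3: 3 bumps 5 from row 1; 5 bumps 7 from row 2; 7 starts row 3. P = [[2, 3], [4, 5], [7]].
Insert 6: appended to row 1. P = [[2, 3, 6], [4, 5], [7]].
Insert 1: 1 bumps 2 from row 1; 2 bumps 4 from row 2; 4 bumps 7 from row 3; 7 starts row 4. P = [[1, 3, 6], [2, 5], [4], [7]].

So P = [[1, 3, 6], [2, 5], [4], [7]].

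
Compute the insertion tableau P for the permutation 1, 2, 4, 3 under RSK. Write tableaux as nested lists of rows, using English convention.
After inserting 1: P = [[1]].
After inserting 2: P = [[1, 2]].
After inserting 4: P = [[1, 2, 4]].
After inserting 3: P = [[1, 2, 3], [4]].

So P = [[1, 2, 3], [4]].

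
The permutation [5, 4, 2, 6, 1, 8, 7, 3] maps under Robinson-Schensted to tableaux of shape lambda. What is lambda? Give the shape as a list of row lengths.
[3, 2, 2, 1]

Row-insert each entry into an empty tableau.

After inserting 5: P = [[5]].
After inserting 4: P = [[4], [5]].
After inserting 2: P = [[2], [4], [5]].
After inserting 6: P = [[2, 6], [4], [5]].
After inserting 1: P = [[1, 6], [2], [4], [5]].
After inserting 8: P = [[1, 6, 8], [2], [4], [5]].
After inserting 7: P = [[1, 6, 7], [2, 8], [4], [5]].
After inserting 3: P = [[1, 3, 7], [2, 6], [4, 8], [5]].

The final insertion tableau P = [[1, 3, 7], [2, 6], [4, 8], [5]] has shape [3, 2, 2, 1].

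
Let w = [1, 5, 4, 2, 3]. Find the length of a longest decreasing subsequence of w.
3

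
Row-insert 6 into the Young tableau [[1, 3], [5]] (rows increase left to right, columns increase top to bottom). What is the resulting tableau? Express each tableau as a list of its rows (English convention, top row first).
[[1, 3, 6], [5]]

6 is larger than every entry of row 1, so it is appended to row 1. The new tableau is [[1, 3, 6], [5]].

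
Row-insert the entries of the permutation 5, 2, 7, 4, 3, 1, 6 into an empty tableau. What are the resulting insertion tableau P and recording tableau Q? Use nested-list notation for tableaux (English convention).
Insert each entry of the permutation into P by Schensted row insertion, recording in Q the position of each new cell.

After inserting 5: P = [[5]].
After inserting 2: P = [[2], [5]].
After inserting 7: P = [[2, 7], [5]].
After inserting 4: P = [[2, 4], [5, 7]].
After inserting 3: P = [[2, 3], [4, 7], [5]].
After inserting 1: P = [[1, 3], [2, 7], [4], [5]].
After inserting 6: P = [[1, 3, 6], [2, 7], [4], [5]].

So P = [[1, 3, 6], [2, 7], [4], [5]], Q = [[1, 3, 7], [2, 4], [5], [6]].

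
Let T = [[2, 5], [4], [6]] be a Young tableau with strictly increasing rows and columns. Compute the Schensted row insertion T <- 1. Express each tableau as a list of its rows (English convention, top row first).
In row 1, 1 replaces 2 (the leftmost entry greater than 1); 2 is bumped to row 2. In row 2, 2 replaces 4 (the leftmost entry greater than 2); 4 is bumped to row 3. In row 3, 4 replaces 6 (the leftmost entry greater than 4); 6 is bumped to row 4. 6 starts a new row 4. The new tableau is [[1, 5], [2], [4], [6]].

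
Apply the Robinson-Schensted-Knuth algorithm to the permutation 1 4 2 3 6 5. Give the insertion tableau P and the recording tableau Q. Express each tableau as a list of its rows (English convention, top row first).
P = [[1, 2, 3, 5], [4, 6]], Q = [[1, 2, 4, 5], [3, 6]]

Insert each entry of the permutation into P by Schensted row insertion, recording in Q the position of each new cell.

After inserting 1: P = [[1]].
After inserting 4: P = [[1, 4]].
After inserting 2: P = [[1, 2], [4]].
After inserting 3: P = [[1, 2, 3], [4]].
After inserting 6: P = [[1, 2, 3, 6], [4]].
After inserting 5: P = [[1, 2, 3, 5], [4, 6]].

So P = [[1, 2, 3, 5], [4, 6]], Q = [[1, 2, 4, 5], [3, 6]].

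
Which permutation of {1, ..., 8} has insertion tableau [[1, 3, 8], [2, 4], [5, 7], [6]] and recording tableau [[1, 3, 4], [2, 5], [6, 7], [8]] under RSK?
Reverse the RSK construction: for i from n down to 1, find the cell of Q containing i, remove the entry at that cell from P, and reverse-bump it up through P; the value ejected from row 1 is w(i).

Step i=8: Q has 8 at row 4, column 1; remove 6 from row 4 of P and reverse-bump: 6 enters row 3 and ejects 5; 5 enters row 2 and ejects 4; 4 enters row 1 and ejects 3. So w(8) = 3. P is now [[1, 4, 8], [2, 5], [6, 7]].
Step i=7: Q has 7 at row 3, column 2; remove 7 from row 3 of P and reverse-bump: 7 enters row 2 and ejects 5; 5 enters row 1 and ejects 4. So w(7) = 4. P is now [[1, 5, 8], [2, 7], [6]].
Step i=6: Q has 6 at row 3, column 1; remove 6 from row 3 of P and reverse-bump: 6 enters row 2 and ejects 2; 2 enters row 1 and ejects 1. So w(6) = 1. P is now [[2, 5, 8], [6, 7]].
Step i=5: Q has 5 at row 2, column 2; remove 7 from row 2 of P and reverse-bump: 7 enters row 1 and ejects 5. So w(5) = 5. P is now [[2, 7, 8], [6]].
Step i=4: Q has 4 at row 1, column 3; remove that cell from P, ejecting 8. So w(4) = 8. P is now [[2, 7], [6]].
Step i=3: Q has 3 at row 1, column 2; remove that cell from P, ejecting 7. So w(3) = 7. P is now [[2], [6]].
Step i=2: Q has 2 at row 2, column 1; remove 6 from row 2 of P and reverse-bump: 6 enters row 1 and ejects 2. So w(2) = 2. P is now [[6]].
Step i=1: Q has 1 at row 1, column 1; remove that cell from P, ejecting 6. So w(1) = 6. P is now [].

So w = 6 2 7 8 5 1 4 3.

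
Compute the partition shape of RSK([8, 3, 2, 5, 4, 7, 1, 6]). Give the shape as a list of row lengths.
Row-insert each entry into an empty tableau.

After inserting 8: P = [[8]].
After inserting 3: P = [[3], [8]].
After inserting 2: P = [[2], [3], [8]].
After inserting 5: P = [[2, 5], [3], [8]].
After inserting 4: P = [[2, 4], [3, 5], [8]].
After inserting 7: P = [[2, 4, 7], [3, 5], [8]].
After inserting 1: P = [[1, 4, 7], [2, 5], [3], [8]].
After inserting 6: P = [[1, 4, 6], [2, 5, 7], [3], [8]].

The final insertion tableau P = [[1, 4, 6], [2, 5, 7], [3], [8]] has shape [3, 3, 1, 1].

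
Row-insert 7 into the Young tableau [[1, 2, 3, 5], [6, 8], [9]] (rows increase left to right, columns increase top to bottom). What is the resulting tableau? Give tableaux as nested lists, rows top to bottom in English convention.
[[1, 2, 3, 5, 7], [6, 8], [9]]

7 is larger than every entry of row 1, so it is appended to row 1. The new tableau is [[1, 2, 3, 5, 7], [6, 8], [9]].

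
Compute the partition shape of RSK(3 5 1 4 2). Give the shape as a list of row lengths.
[2, 2, 1]

RSK row insertion gives P = [[1, 2], [3, 4], [5]], which has shape [2, 2, 1].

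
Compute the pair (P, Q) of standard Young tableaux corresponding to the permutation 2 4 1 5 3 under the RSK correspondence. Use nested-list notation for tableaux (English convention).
P = [[1, 3, 5], [2, 4]], Q = [[1, 2, 4], [3, 5]]

Insert each entry of the permutation into P by Schensted row insertion, recording in Q the position of each new cell.

Insert 2: appended to row 1. P = [[2]], Q = [[1]].
Insert 4: appended to row 1. P = [[2, 4]], Q = [[1, 2]].
Insert 1: 1 bumps 2 from row 1; 2 starts row 2. P = [[1, 4], [2]], Q = [[1, 2], [3]].
Insert 5: appended to row 1. P = [[1, 4, 5], [2]], Q = [[1, 2, 4], [3]].
Insert 3: 3 bumps 4 from row 1; 4 appends to row 2. P = [[1, 3, 5], [2, 4]], Q = [[1, 2, 4], [3, 5]].

So P = [[1, 3, 5], [2, 4]], Q = [[1, 2, 4], [3, 5]].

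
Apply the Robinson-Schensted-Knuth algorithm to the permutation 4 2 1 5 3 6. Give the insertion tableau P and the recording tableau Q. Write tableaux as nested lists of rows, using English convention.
Insert each entry of the permutation into P by Schensted row insertion, recording in Q the position of each new cell.

Insert 4: appended to row 1. P = [[4]].
Insert 2: 2 bumps 4 from row 1; 4 starts row 2. P = [[2], [4]].
Insert 1: 1 bumps 2 from row 1; 2 bumps 4 from row 2; 4 starts row 3. P = [[1], [2], [4]].
Insert 5: appended to row 1. P = [[1, 5], [2], [4]].
Insert 3: 3 bumps 5 from row 1; 5 appends to row 2. P = [[1, 3], [2, 5], [4]].
Insert 6: appended to row 1. P = [[1, 3, 6], [2, 5], [4]].

So P = [[1, 3, 6], [2, 5], [4]], Q = [[1, 4, 6], [2, 5], [3]].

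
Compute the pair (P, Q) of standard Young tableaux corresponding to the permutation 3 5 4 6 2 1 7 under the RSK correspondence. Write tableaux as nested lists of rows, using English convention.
P = [[1, 4, 6, 7], [2], [3], [5]], Q = [[1, 2, 4, 7], [3], [5], [6]]

Insert each entry of the permutation into P by Schensted row insertion, recording in Q the position of each new cell.

Insert 3: appended to row 1. P = [[3]].
Insert 5: appended to row 1. P = [[3, 5]].
Insert 4: 4 bumps 5 from row 1; 5 starts row 2. P = [[3, 4], [5]].
Insert 6: appended to row 1. P = [[3, 4, 6], [5]].
Insert 2: 2 bumps 3 from row 1; 3 bumps 5 from row 2; 5 starts row 3. P = [[2, 4, 6], [3], [5]].
Insert 1: 1 bumps 2 from row 1; 2 bumps 3 from row 2; 3 bumps 5 from row 3; 5 starts row 4. P = [[1, 4, 6], [2], [3], [5]].
Insert 7: appended to row 1. P = [[1, 4, 6, 7], [2], [3], [5]].

So P = [[1, 4, 6, 7], [2], [3], [5]], Q = [[1, 2, 4, 7], [3], [5], [6]].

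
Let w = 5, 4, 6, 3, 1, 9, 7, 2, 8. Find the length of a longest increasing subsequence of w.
4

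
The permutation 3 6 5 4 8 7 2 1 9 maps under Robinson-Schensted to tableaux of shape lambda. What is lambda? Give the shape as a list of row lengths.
Row-insert each entry into an empty tableau.

After inserting 3: P = [[3]].
After inserting 6: P = [[3, 6]].
After inserting 5: P = [[3, 5], [6]].
After inserting 4: P = [[3, 4], [5], [6]].
After inserting 8: P = [[3, 4, 8], [5], [6]].
After inserting 7: P = [[3, 4, 7], [5, 8], [6]].
After inserting 2: P = [[2, 4, 7], [3, 8], [5], [6]].
After inserting 1: P = [[1, 4, 7], [2, 8], [3], [5], [6]].
After inserting 9: P = [[1, 4, 7, 9], [2, 8], [3], [5], [6]].

The final insertion tableau P = [[1, 4, 7, 9], [2, 8], [3], [5], [6]] has shape [4, 2, 1, 1, 1].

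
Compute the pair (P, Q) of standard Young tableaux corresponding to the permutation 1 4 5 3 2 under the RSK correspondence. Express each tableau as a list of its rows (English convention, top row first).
P = [[1, 2, 5], [3], [4]], Q = [[1, 2, 3], [4], [5]]

Insert each entry of the permutation into P by Schensted row insertion, recording in Q the position of each new cell.

Insert 1: appended to row 1. P = [[1]].
Insert 4: appended to row 1. P = [[1, 4]].
Insert 5: appended to row 1. P = [[1, 4, 5]].
Insert 3: 3 bumps 4 from row 1; 4 starts row 2. P = [[1, 3, 5], [4]].
Insert 2: 2 bumps 3 from row 1; 3 bumps 4 from row 2; 4 starts row 3. P = [[1, 2, 5], [3], [4]].

So P = [[1, 2, 5], [3], [4]], Q = [[1, 2, 3], [4], [5]].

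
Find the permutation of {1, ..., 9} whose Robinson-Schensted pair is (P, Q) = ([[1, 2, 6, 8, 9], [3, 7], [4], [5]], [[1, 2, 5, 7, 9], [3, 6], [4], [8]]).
Reverse the RSK construction: for i from n down to 1, find the cell of Q containing i, remove the entry at that cell from P, and reverse-bump it up through P; the value ejected from row 1 is w(i).

Step i=9: Q has 9 at row 1, column 5; remove that cell from P, ejecting 9. So w(9) = 9. P is now [[1, 2, 6, 8], [3, 7], [4], [5]].
Step i=8: Q has 8 at row 4, column 1; remove 5 from row 4 of P and reverse-bump: 5 enters row 3 and ejects 4; 4 enters row 2 and ejects 3; 3 enters row 1 and ejects 2. So w(8) = 2. P is now [[1, 3, 6, 8], [4, 7], [5]].
Step i=7: Q has 7 at row 1, column 4; remove that cell from P, ejecting 8. So w(7) = 8. P is now [[1, 3, 6], [4, 7], [5]].
Step i=6: Q has 6 at row 2, column 2; remove 7 from row 2 of P and reverse-bump: 7 enters row 1 and ejects 6. So w(6) = 6. P is now [[1, 3, 7], [4], [5]].
Step i=5: Q has 5 at row 1, column 3; remove that cell from P, ejecting 7. So w(5) = 7. P is now [[1, 3], [4], [5]].
Step i=4: Q has 4 at row 3, column 1; remove 5 from row 3 of P and reverse-bump: 5 enters row 2 and ejects 4; 4 enters row 1 and ejects 3. So w(4) = 3. P is now [[1, 4], [5]].
Step i=3: Q has 3 at row 2, column 1; remove 5 from row 2 of P and reverse-bump: 5 enters row 1 and ejects 4. So w(3) = 4. P is now [[1, 5]].
Step i=2: Q has 2 at row 1, column 2; remove that cell from P, ejecting 5. So w(2) = 5. P is now [[1]].
Step i=1: Q has 1 at row 1, column 1; remove that cell from P, ejecting 1. So w(1) = 1. P is now [].

So w = 1 5 4 3 7 6 8 2 9.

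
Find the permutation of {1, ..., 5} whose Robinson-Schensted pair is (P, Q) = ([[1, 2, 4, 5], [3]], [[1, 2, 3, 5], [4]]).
1 3 4 2 5

Reverse the RSK construction: for i from n down to 1, find the cell of Q containing i, remove the entry at that cell from P, and reverse-bump it up through P; the value ejected from row 1 is w(i).

Step i=5: Q has 5 at row 1, column 4; remove that cell from P, ejecting 5. So w(5) = 5. P is now [[1, 2, 4], [3]].
Step i=4: Q has 4 at row 2, column 1; remove 3 from row 2 of P and reverse-bump: 3 enters row 1 and ejects 2. So w(4) = 2. P is now [[1, 3, 4]].
Step i=3: Q has 3 at row 1, column 3; remove that cell from P, ejecting 4. So w(3) = 4. P is now [[1, 3]].
Step i=2: Q has 2 at row 1, column 2; remove that cell from P, ejecting 3. So w(2) = 3. P is now [[1]].
Step i=1: Q has 1 at row 1, column 1; remove that cell from P, ejecting 1. So w(1) = 1. P is now [].

So w = 1 3 4 2 5.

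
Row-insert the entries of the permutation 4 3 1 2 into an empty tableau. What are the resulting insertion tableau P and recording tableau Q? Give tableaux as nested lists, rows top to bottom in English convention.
Insert each entry of the permutation into P by Schensted row insertion, recording in Q the position of each new cell.

Insert 4: appended to row 1. P = [[4]], Q = [[1]].
Insert 3: 3 bumps 4 from row 1; 4 starts row 2. P = [[3], [4]], Q = [[1], [2]].
Insert 1: 1 bumps 3 from row 1; 3 bumps 4 from row 2; 4 starts row 3. P = [[1], [3], [4]], Q = [[1], [2], [3]].
Insert 2: appended to row 1. P = [[1, 2], [3], [4]], Q = [[1, 4], [2], [3]].

So P = [[1, 2], [3], [4]], Q = [[1, 4], [2], [3]].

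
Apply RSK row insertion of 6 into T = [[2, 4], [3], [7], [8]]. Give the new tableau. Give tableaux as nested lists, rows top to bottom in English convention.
6 is larger than every entry of row 1, so it is appended to row 1. The new tableau is [[2, 4, 6], [3], [7], [8]].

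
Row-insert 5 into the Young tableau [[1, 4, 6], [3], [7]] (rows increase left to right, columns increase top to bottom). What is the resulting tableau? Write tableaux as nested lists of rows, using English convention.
In row 1, 5 replaces 6 (the leftmost entry greater than 5); 6 is bumped to row 2. 6 is appended to row 2. The new tableau is [[1, 4, 5], [3, 6], [7]].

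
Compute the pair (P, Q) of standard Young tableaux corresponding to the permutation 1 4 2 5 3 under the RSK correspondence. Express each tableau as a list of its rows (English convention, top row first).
Insert each entry of the permutation into P by Schensted row insertion, recording in Q the position of each new cell.

Insert 1: appended to row 1. P = [[1]].
Insert 4: appended to row 1. P = [[1, 4]].
Insert 2: 2 bumps 4 from row 1; 4 starts row 2. P = [[1, 2], [4]].
Insert 5: appended to row 1. P = [[1, 2, 5], [4]].
Insert 3: 3 bumps 5 from row 1; 5 appends to row 2. P = [[1, 2, 3], [4, 5]].

So P = [[1, 2, 3], [4, 5]], Q = [[1, 2, 4], [3, 5]].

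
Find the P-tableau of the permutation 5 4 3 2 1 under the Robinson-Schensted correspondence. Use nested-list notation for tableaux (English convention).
Insert 5: appended to row 1. P = [[5]].
Insert 4: 4 bumps 5 from row 1; 5 starts row 2. P = [[4], [5]].
Insert 3: 3 bumps 4 from row 1; 4 bumps 5 from row 2; 5 starts row 3. P = [[3], [4], [5]].
Insert 2: 2 bumps 3 from row 1; 3 bumps 4 from row 2; 4 bumps 5 from row 3; 5 starts row 4. P = [[2], [3], [4], [5]].
Insert 1: 1 bumps 2 from row 1; 2 bumps 3 from row 2; 3 bumps 4 from row 3; 4 bumps 5 from row 4; 5 starts row 5. P = [[1], [2], [3], [4], [5]].

So P = [[1], [2], [3], [4], [5]].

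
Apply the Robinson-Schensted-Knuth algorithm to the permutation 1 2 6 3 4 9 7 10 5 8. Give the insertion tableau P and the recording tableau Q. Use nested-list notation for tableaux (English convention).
Insert each entry of the permutation into P by Schensted row insertion, recording in Q the position of each new cell.

Insert 1: appended to row 1. P = [[1]].
Insert 2: appended to row 1. P = [[1, 2]].
Insert 6: appended to row 1. P = [[1, 2, 6]].
Insert 3: 3 bumps 6 from row 1; 6 starts row 2. P = [[1, 2, 3], [6]].
Insert 4: appended to row 1. P = [[1, 2, 3, 4], [6]].
Insert 9: appended to row 1. P = [[1, 2, 3, 4, 9], [6]].
Insert 7: 7 bumps 9 from row 1; 9 appends to row 2. P = [[1, 2, 3, 4, 7], [6, 9]].
Insert 10: appended to row 1. P = [[1, 2, 3, 4, 7, 10], [6, 9]].
Insert 5: 5 bumps 7 from row 1; 7 bumps 9 from row 2; 9 starts row 3. P = [[1, 2, 3, 4, 5, 10], [6, 7], [9]].
Insert 8: 8 bumps 10 from row 1; 10 appends to row 2. P = [[1, 2, 3, 4, 5, 8], [6, 7, 10], [9]].

So P = [[1, 2, 3, 4, 5, 8], [6, 7, 10], [9]], Q = [[1, 2, 3, 5, 6, 8], [4, 7, 10], [9]].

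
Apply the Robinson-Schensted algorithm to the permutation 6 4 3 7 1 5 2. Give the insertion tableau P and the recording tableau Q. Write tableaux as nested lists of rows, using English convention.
P = [[1, 2], [3, 5], [4, 7], [6]], Q = [[1, 4], [2, 6], [3, 7], [5]]

Insert each entry of the permutation into P by Schensted row insertion, recording in Q the position of each new cell.

Insert 6: appended to row 1. P = [[6]], Q = [[1]].
Insert 4: 4 bumps 6 from row 1; 6 starts row 2. P = [[4], [6]], Q = [[1], [2]].
Insert 3: 3 bumps 4 from row 1; 4 bumps 6 from row 2; 6 starts row 3. P = [[3], [4], [6]], Q = [[1], [2], [3]].
Insert 7: appended to row 1. P = [[3, 7], [4], [6]], Q = [[1, 4], [2], [3]].
Insert 1: 1 bumps 3 from row 1; 3 bumps 4 from row 2; 4 bumps 6 from row 3; 6 starts row 4. P = [[1, 7], [3], [4], [6]], Q = [[1, 4], [2], [3], [5]].
Insert 5: 5 bumps 7 from row 1; 7 appends to row 2. P = [[1, 5], [3, 7], [4], [6]], Q = [[1, 4], [2, 6], [3], [5]].
Insert 2: 2 bumps 5 from row 1; 5 bumps 7 from row 2; 7 appends to row 3. P = [[1, 2], [3, 5], [4, 7], [6]], Q = [[1, 4], [2, 6], [3, 7], [5]].

So P = [[1, 2], [3, 5], [4, 7], [6]], Q = [[1, 4], [2, 6], [3, 7], [5]].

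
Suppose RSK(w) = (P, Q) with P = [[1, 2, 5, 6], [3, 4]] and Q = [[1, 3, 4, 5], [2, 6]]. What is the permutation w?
Reverse RSK: for i = n, n-1, ..., 1, locate i in Q, remove the corresponding corner cell from P, and reverse-bump its entry up through P; the value ejected from row 1 is w(i).

So w = 3 1 4 5 6 2.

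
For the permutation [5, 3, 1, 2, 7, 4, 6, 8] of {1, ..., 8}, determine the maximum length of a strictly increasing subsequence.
5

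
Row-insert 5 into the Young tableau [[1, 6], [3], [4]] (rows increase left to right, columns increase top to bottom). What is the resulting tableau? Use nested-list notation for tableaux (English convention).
[[1, 5], [3, 6], [4]]

In row 1, 5 replaces 6 (the leftmost entry greater than 5); 6 is bumped to row 2. 6 is appended to row 2. The new tableau is [[1, 5], [3, 6], [4]].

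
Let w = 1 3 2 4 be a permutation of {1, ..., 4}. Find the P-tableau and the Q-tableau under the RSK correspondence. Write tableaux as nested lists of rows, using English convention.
Insert each entry of the permutation into P by Schensted row insertion, recording in Q the position of each new cell.

Insert 1: appended to row 1. P = [[1]].
Insert 3: appended to row 1. P = [[1, 3]].
Insert 2: 2 bumps 3 from row 1; 3 starts row 2. P = [[1, 2], [3]].
Insert 4: appended to row 1. P = [[1, 2, 4], [3]].

So P = [[1, 2, 4], [3]], Q = [[1, 2, 4], [3]].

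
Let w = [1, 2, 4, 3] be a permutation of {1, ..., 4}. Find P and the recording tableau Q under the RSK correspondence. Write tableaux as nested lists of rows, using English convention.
P = [[1, 2, 3], [4]], Q = [[1, 2, 3], [4]]

Insert each entry of the permutation into P by Schensted row insertion, recording in Q the position of each new cell.

Insert 1: appended to row 1. P = [[1]].
Insert 2: appended to row 1. P = [[1, 2]].
Insert 4: appended to row 1. P = [[1, 2, 4]].
Insert 3: 3 bumps 4 from row 1; 4 starts row 2. P = [[1, 2, 3], [4]].

So P = [[1, 2, 3], [4]], Q = [[1, 2, 3], [4]].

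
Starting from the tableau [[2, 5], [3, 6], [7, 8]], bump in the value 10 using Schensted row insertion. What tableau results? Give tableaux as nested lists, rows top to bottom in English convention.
10 is larger than every entry of row 1, so it is appended to row 1. The new tableau is [[2, 5, 10], [3, 6], [7, 8]].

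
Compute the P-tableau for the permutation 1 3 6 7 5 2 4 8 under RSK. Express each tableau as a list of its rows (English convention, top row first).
Insert 1: appended to row 1. P = [[1]].
Insert 3: appended to row 1. P = [[1, 3]].
Insert 6: appended to row 1. P = [[1, 3, 6]].
Insert 7: appended to row 1. P = [[1, 3, 6, 7]].
Insert 5: 5 bumps 6 from row 1; 6 starts row 2. P = [[1, 3, 5, 7], [6]].
Insert 2: 2 bumps 3 from row 1; 3 bumps 6 from row 2; 6 starts row 3. P = [[1, 2, 5, 7], [3], [6]].
Insert 4: 4 bumps 5 from row 1; 5 appends to row 2. P = [[1, 2, 4, 7], [3, 5], [6]].
Insert 8: appended to row 1. P = [[1, 2, 4, 7, 8], [3, 5], [6]].

So P = [[1, 2, 4, 7, 8], [3, 5], [6]].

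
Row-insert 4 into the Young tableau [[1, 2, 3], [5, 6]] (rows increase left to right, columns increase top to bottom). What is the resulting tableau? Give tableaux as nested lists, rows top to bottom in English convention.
[[1, 2, 3, 4], [5, 6]]

4 is larger than every entry of row 1, so it is appended to row 1. The new tableau is [[1, 2, 3, 4], [5, 6]].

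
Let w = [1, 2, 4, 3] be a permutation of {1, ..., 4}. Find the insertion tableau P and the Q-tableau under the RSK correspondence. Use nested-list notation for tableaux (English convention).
P = [[1, 2, 3], [4]], Q = [[1, 2, 3], [4]]

Insert each entry of the permutation into P by Schensted row insertion, recording in Q the position of each new cell.

After inserting 1: P = [[1]].
After inserting 2: P = [[1, 2]].
After inserting 4: P = [[1, 2, 4]].
After inserting 3: P = [[1, 2, 3], [4]].

So P = [[1, 2, 3], [4]], Q = [[1, 2, 3], [4]].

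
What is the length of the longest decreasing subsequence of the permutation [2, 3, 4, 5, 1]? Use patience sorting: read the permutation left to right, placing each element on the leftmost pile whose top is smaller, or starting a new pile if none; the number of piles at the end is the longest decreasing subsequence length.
2: new pile. tops = [2]
3: onto pile 1 (replacing 2). tops = [3]
4: onto pile 1 (replacing 3). tops = [4]
5: onto pile 1 (replacing 4). tops = [5]
1: new pile. tops = [5, 1]

2 piles, so the longest decreasing subsequence has length 2.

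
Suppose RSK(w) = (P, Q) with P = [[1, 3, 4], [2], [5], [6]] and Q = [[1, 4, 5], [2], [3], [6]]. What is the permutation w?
6 5 2 3 4 1

Reverse the RSK construction: for i from n down to 1, find the cell of Q containing i, remove the entry at that cell from P, and reverse-bump it up through P; the value ejected from row 1 is w(i).

Step i=6: Q has 6 at row 4, column 1; remove 6 from row 4 of P and reverse-bump: 6 enters row 3 and ejects 5; 5 enters row 2 and ejects 2; 2 enters row 1 and ejects 1. So w(6) = 1. P is now [[2, 3, 4], [5], [6]].
Step i=5: Q has 5 at row 1, column 3; remove that cell from P, ejecting 4. So w(5) = 4. P is now [[2, 3], [5], [6]].
Step i=4: Q has 4 at row 1, column 2; remove that cell from P, ejecting 3. So w(4) = 3. P is now [[2], [5], [6]].
Step i=3: Q has 3 at row 3, column 1; remove 6 from row 3 of P and reverse-bump: 6 enters row 2 and ejects 5; 5 enters row 1 and ejects 2. So w(3) = 2. P is now [[5], [6]].
Step i=2: Q has 2 at row 2, column 1; remove 6 from row 2 of P and reverse-bump: 6 enters row 1 and ejects 5. So w(2) = 5. P is now [[6]].
Step i=1: Q has 1 at row 1, column 1; remove that cell from P, ejecting 6. So w(1) = 6. P is now [].

So w = 6 5 2 3 4 1.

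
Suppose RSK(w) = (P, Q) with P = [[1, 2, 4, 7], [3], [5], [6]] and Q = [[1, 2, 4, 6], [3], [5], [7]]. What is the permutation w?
Reverse RSK: for i = n, n-1, ..., 1, locate i in Q, remove the corresponding corner cell from P, and reverse-bump its entry up through P; the value ejected from row 1 is w(i).

So w = 1 6 3 5 4 7 2.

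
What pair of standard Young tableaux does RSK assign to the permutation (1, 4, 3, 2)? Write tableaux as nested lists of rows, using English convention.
Insert each entry of the permutation into P by Schensted row insertion, recording in Q the position of each new cell.

Insert 1: appended to row 1. P = [[1]], Q = [[1]].
Insert 4: appended to row 1. P = [[1, 4]], Q = [[1, 2]].
Insert 3: 3 bumps 4 from row 1; 4 starts row 2. P = [[1, 3], [4]], Q = [[1, 2], [3]].
Insert 2: 2 bumps 3 from row 1; 3 bumps 4 from row 2; 4 starts row 3. P = [[1, 2], [3], [4]], Q = [[1, 2], [3], [4]].

So P = [[1, 2], [3], [4]], Q = [[1, 2], [3], [4]].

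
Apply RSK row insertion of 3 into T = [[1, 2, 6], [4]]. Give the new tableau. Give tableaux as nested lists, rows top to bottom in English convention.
In row 1, 3 replaces 6 (the leftmost entry greater than 3); 6 is bumped to row 2. 6 is appended to row 2. The new tableau is [[1, 2, 3], [4, 6]].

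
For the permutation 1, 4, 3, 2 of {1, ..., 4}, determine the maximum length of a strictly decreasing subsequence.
3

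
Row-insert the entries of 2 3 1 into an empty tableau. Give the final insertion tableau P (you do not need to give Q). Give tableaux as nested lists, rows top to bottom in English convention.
P = [[1, 3], [2]]

Insert 2: appended to row 1. P = [[2]].
Insert 3: appended to row 1. P = [[2, 3]].
Insert 1: 1 bumps 2 from row 1; 2 starts row 2. P = [[1, 3], [2]].

So P = [[1, 3], [2]].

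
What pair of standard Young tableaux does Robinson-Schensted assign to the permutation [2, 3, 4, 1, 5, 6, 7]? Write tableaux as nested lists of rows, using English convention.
P = [[1, 3, 4, 5, 6, 7], [2]], Q = [[1, 2, 3, 5, 6, 7], [4]]

Insert each entry of the permutation into P by Schensted row insertion, recording in Q the position of each new cell.

After inserting 2: P = [[2]].
After inserting 3: P = [[2, 3]].
After inserting 4: P = [[2, 3, 4]].
After inserting 1: P = [[1, 3, 4], [2]].
After inserting 5: P = [[1, 3, 4, 5], [2]].
After inserting 6: P = [[1, 3, 4, 5, 6], [2]].
After inserting 7: P = [[1, 3, 4, 5, 6, 7], [2]].

So P = [[1, 3, 4, 5, 6, 7], [2]], Q = [[1, 2, 3, 5, 6, 7], [4]].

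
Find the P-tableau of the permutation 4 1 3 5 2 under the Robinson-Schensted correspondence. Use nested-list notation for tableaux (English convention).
Insert 4: appended to row 1. P = [[4]].
Insert 1: 1 bumps 4 from row 1; 4 starts row 2. P = [[1], [4]].
Insert 3: appended to row 1. P = [[1, 3], [4]].
Insert 5: appended to row 1. P = [[1, 3, 5], [4]].
Insert 2: 2 bumps 3 from row 1; 3 bumps 4 from row 2; 4 starts row 3. P = [[1, 2, 5], [3], [4]].

So P = [[1, 2, 5], [3], [4]].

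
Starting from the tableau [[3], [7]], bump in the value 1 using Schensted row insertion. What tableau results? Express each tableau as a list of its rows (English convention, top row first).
[[1], [3], [7]]

In row 1, 1 replaces 3 (the leftmost entry greater than 1); 3 is bumped to row 2. In row 2, 3 replaces 7 (the leftmost entry greater than 3); 7 is bumped to row 3. 7 starts a new row 3. The new tableau is [[1], [3], [7]].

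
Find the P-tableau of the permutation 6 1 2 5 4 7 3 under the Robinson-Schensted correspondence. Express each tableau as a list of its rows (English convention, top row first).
Insert 6: appended to row 1. P = [[6]].
Insert 1: 1 bumps 6 from row 1; 6 starts row 2. P = [[1], [6]].
Insert 2: appended to row 1. P = [[1, 2], [6]].
Insert 5: appended to row 1. P = [[1, 2, 5], [6]].
Insert 4: 4 bumps 5 from row 1; 5 bumps 6 from row 2; 6 starts row 3. P = [[1, 2, 4], [5], [6]].
Insert 7: appended to row 1. P = [[1, 2, 4, 7], [5], [6]].
Insert 3: 3 bumps 4 from row 1; 4 bumps 5 from row 2; 5 bumps 6 from row 3; 6 starts row 4. P = [[1, 2, 3, 7], [4], [5], [6]].

So P = [[1, 2, 3, 7], [4], [5], [6]].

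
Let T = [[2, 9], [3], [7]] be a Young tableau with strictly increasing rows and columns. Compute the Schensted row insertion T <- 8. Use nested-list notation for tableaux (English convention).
In row 1, 8 replaces 9 (the leftmost entry greater than 8); 9 is bumped to row 2. 9 is appended to row 2. The new tableau is [[2, 8], [3, 9], [7]].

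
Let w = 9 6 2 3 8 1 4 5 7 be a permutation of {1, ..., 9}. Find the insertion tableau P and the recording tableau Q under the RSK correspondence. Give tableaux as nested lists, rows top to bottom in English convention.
P = [[1, 3, 4, 5, 7], [2, 8], [6], [9]], Q = [[1, 4, 5, 8, 9], [2, 7], [3], [6]]

Insert each entry of the permutation into P by Schensted row insertion, recording in Q the position of each new cell.

After inserting 9: P = [[9]].
After inserting 6: P = [[6], [9]].
After inserting 2: P = [[2], [6], [9]].
After inserting 3: P = [[2, 3], [6], [9]].
After inserting 8: P = [[2, 3, 8], [6], [9]].
After inserting 1: P = [[1, 3, 8], [2], [6], [9]].
After inserting 4: P = [[1, 3, 4], [2, 8], [6], [9]].
After inserting 5: P = [[1, 3, 4, 5], [2, 8], [6], [9]].
After inserting 7: P = [[1, 3, 4, 5, 7], [2, 8], [6], [9]].

So P = [[1, 3, 4, 5, 7], [2, 8], [6], [9]], Q = [[1, 4, 5, 8, 9], [2, 7], [3], [6]].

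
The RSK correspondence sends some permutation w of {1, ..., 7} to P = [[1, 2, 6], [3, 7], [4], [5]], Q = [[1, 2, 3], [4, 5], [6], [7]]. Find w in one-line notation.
1 5 7 4 6 3 2

Reverse the RSK construction: for i from n down to 1, find the cell of Q containing i, remove the entry at that cell from P, and reverse-bump it up through P; the value ejected from row 1 is w(i).

Step i=7: Q has 7 at row 4, column 1; remove 5 from row 4 of P and reverse-bump: 5 enters row 3 and ejects 4; 4 enters row 2 and ejects 3; 3 enters row 1 and ejects 2. So w(7) = 2. P is now [[1, 3, 6], [4, 7], [5]].
Step i=6: Q has 6 at row 3, column 1; remove 5 from row 3 of P and reverse-bump: 5 enters row 2 and ejects 4; 4 enters row 1 and ejects 3. So w(6) = 3. P is now [[1, 4, 6], [5, 7]].
Step i=5: Q has 5 at row 2, column 2; remove 7 from row 2 of P and reverse-bump: 7 enters row 1 and ejects 6. So w(5) = 6. P is now [[1, 4, 7], [5]].
Step i=4: Q has 4 at row 2, column 1; remove 5 from row 2 of P and reverse-bump: 5 enters row 1 and ejects 4. So w(4) = 4. P is now [[1, 5, 7]].
Step i=3: Q has 3 at row 1, column 3; remove that cell from P, ejecting 7. So w(3) = 7. P is now [[1, 5]].
Step i=2: Q has 2 at row 1, column 2; remove that cell from P, ejecting 5. So w(2) = 5. P is now [[1]].
Step i=1: Q has 1 at row 1, column 1; remove that cell from P, ejecting 1. So w(1) = 1. P is now [].

So w = 1 5 7 4 6 3 2.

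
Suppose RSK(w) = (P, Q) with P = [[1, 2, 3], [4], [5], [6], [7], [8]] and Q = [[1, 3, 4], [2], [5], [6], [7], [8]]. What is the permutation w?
Reverse the RSK construction: for i from n down to 1, find the cell of Q containing i, remove the entry at that cell from P, and reverse-bump it up through P; the value ejected from row 1 is w(i).

Step i=8: Q has 8 at row 6, column 1; remove 8 from row 6 of P and reverse-bump: 8 enters row 5 and ejects 7; 7 enters row 4 and ejects 6; 6 enters row 3 and ejects 5; 5 enters row 2 and ejects 4; 4 enters row 1 and ejects 3. So w(8) = 3. P is now [[1, 2, 4], [5], [6], [7], [8]].
Step i=7: Q has 7 at row 5, column 1; remove 8 from row 5 of P and reverse-bump: 8 enters row 4 and ejects 7; 7 enters row 3 and ejects 6; 6 enters row 2 and ejects 5; 5 enters row 1 and ejects 4. So w(7) = 4. P is now [[1, 2, 5], [6], [7], [8]].
Step i=6: Q has 6 at row 4, column 1; remove 8 from row 4 of P and reverse-bump: 8 enters row 3 and ejects 7; 7 enters row 2 and ejects 6; 6 enters row 1 and ejects 5. So w(6) = 5. P is now [[1, 2, 6], [7], [8]].
Step i=5: Q has 5 at row 3, column 1; remove 8 from row 3 of P and reverse-bump: 8 enters row 2 and ejects 7; 7 enters row 1 and ejects 6. So w(5) = 6. P is now [[1, 2, 7], [8]].
Step i=4: Q has 4 at row 1, column 3; remove that cell from P, ejecting 7. So w(4) = 7. P is now [[1, 2], [8]].
Step i=3: Q has 3 at row 1, column 2; remove that cell from P, ejecting 2. So w(3) = 2. P is now [[1], [8]].
Step i=2: Q has 2 at row 2, column 1; remove 8 from row 2 of P and reverse-bump: 8 enters row 1 and ejects 1. So w(2) = 1. P is now [[8]].
Step i=1: Q has 1 at row 1, column 1; remove that cell from P, ejecting 8. So w(1) = 8. P is now [].

So w = 8 1 2 7 6 5 4 3.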